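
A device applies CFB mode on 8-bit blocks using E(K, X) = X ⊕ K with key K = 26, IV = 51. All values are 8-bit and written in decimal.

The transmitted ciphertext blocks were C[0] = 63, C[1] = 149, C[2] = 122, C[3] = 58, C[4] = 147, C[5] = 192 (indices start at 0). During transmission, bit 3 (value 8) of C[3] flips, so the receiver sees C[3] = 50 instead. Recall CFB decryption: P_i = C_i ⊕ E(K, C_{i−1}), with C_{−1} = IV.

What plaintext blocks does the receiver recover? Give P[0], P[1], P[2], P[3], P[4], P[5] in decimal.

Only C[3] changed, to 50. In CFB, a change in C_i flips the same bit in P_i and garbles P_{i+1}. Decrypting the received ciphertext:
P[0]: E(K, 51) = 41; 63 ⊕ 41 = 22.
P[1]: E(K, 63) = 37; 149 ⊕ 37 = 176.
P[2]: E(K, 149) = 143; 122 ⊕ 143 = 245.
P[3]: E(K, 122) = 96; 50 ⊕ 96 = 82.
P[4]: E(K, 50) = 40; 147 ⊕ 40 = 187.
P[5]: E(K, 147) = 137; 192 ⊕ 137 = 73.
Blocks that differ from the original plaintext: P[3], P[4].

P[0] = 22, P[1] = 176, P[2] = 245, P[3] = 82, P[4] = 187, P[5] = 73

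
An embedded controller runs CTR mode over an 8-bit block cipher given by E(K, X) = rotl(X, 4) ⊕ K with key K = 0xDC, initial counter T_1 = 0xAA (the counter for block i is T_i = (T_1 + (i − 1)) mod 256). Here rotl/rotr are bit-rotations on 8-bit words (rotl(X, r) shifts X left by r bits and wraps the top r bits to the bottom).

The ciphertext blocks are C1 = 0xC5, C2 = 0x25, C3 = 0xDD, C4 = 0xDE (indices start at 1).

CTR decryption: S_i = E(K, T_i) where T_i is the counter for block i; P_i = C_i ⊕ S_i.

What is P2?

P2: T = 0xAB, S = E(K, T) = 0x66; 0x25 ⊕ 0x66 = 0x43.

P2 = 0x43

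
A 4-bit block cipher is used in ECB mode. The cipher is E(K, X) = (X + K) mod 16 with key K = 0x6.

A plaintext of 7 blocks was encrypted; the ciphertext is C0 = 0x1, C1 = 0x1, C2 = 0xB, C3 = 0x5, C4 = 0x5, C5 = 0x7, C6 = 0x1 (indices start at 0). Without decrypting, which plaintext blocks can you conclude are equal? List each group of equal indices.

ECB encrypts each block independently with the same key, so equal ciphertext blocks imply equal plaintext blocks.
C0 = C1 = C6 = 0x1, so P0 = P1 = P6.
C3 = C4 = 0x5, so P3 = P4.

P0 = P1 = P6; P3 = P4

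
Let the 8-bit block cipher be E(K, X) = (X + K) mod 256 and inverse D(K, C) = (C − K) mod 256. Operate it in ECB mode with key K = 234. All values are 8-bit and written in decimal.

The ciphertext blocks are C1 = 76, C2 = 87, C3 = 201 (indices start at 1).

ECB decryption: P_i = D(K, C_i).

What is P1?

P1 = 98

P1: D(K, 76) = 98.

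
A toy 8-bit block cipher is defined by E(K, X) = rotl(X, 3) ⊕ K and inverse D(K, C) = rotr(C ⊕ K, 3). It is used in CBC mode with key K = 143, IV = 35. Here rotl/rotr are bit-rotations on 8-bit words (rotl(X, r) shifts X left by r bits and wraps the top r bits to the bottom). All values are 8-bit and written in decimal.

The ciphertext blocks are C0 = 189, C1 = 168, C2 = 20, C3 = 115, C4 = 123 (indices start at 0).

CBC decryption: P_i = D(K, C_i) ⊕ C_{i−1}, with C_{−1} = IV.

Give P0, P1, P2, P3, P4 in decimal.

P0 = 101, P1 = 89, P2 = 219, P3 = 139, P4 = 237

P0: D(K, 189) = 70; 70 ⊕ 35 = 101.
P1: D(K, 168) = 228; 228 ⊕ 189 = 89.
P2: D(K, 20) = 115; 115 ⊕ 168 = 219.
P3: D(K, 115) = 159; 159 ⊕ 20 = 139.
P4: D(K, 123) = 158; 158 ⊕ 115 = 237.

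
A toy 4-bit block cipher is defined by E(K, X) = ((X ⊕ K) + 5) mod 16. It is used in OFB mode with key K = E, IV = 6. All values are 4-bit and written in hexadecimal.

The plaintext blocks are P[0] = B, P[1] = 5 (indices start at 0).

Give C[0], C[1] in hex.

C[0] = 6, C[1] = D

OFB encryption: S_i = E(K, S_{i−1}) with S_{−1} = IV; C_i = P_i ⊕ S_i.
C[0]: S = E(K, 6) = D; B ⊕ D = 6.
C[1]: S = E(K, D) = 8; 5 ⊕ 8 = D.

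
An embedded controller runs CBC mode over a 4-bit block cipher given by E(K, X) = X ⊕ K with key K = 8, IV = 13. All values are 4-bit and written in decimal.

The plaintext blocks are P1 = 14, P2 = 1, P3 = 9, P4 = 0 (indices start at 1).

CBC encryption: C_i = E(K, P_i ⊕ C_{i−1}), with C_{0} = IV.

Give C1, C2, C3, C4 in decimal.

C1: P1 ⊕ 13 = 3; E(K, 3) = 11.
C2: P2 ⊕ 11 = 10; E(K, 10) = 2.
C3: P3 ⊕ 2 = 11; E(K, 11) = 3.
C4: P4 ⊕ 3 = 3; E(K, 3) = 11.

C1 = 11, C2 = 2, C3 = 3, C4 = 11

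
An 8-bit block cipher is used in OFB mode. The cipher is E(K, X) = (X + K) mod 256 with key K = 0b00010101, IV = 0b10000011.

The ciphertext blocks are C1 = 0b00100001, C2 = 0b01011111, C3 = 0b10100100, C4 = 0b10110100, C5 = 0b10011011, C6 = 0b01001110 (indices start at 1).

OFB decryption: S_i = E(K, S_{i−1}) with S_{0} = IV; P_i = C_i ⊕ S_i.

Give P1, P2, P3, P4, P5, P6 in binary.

P1: S = E(K, 0b10000011) = 0b10011000; 0b00100001 ⊕ 0b10011000 = 0b10111001.
P2: S = E(K, 0b10011000) = 0b10101101; 0b01011111 ⊕ 0b10101101 = 0b11110010.
P3: S = E(K, 0b10101101) = 0b11000010; 0b10100100 ⊕ 0b11000010 = 0b01100110.
P4: S = E(K, 0b11000010) = 0b11010111; 0b10110100 ⊕ 0b11010111 = 0b01100011.
P5: S = E(K, 0b11010111) = 0b11101100; 0b10011011 ⊕ 0b11101100 = 0b01110111.
P6: S = E(K, 0b11101100) = 0b00000001; 0b01001110 ⊕ 0b00000001 = 0b01001111.

P1 = 0b10111001, P2 = 0b11110010, P3 = 0b01100110, P4 = 0b01100011, P5 = 0b01110111, P6 = 0b01001111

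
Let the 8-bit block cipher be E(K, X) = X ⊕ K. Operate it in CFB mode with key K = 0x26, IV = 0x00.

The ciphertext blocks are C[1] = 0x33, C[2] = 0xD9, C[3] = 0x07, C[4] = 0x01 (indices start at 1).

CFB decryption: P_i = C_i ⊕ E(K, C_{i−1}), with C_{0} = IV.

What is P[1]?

P[1]: E(K, 0x00) = 0x26; 0x33 ⊕ 0x26 = 0x15.

P[1] = 0x15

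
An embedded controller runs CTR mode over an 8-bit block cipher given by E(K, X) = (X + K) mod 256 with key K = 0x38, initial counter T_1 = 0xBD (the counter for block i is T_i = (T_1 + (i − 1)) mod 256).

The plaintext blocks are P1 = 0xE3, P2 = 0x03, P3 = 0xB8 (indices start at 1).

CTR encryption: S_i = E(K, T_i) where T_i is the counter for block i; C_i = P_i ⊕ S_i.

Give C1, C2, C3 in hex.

C1 = 0x16, C2 = 0xF5, C3 = 0x4F

C1: T = 0xBD, S = E(K, T) = 0xF5; 0xE3 ⊕ 0xF5 = 0x16.
C2: T = 0xBE, S = E(K, T) = 0xF6; 0x03 ⊕ 0xF6 = 0xF5.
C3: T = 0xBF, S = E(K, T) = 0xF7; 0xB8 ⊕ 0xF7 = 0x4F.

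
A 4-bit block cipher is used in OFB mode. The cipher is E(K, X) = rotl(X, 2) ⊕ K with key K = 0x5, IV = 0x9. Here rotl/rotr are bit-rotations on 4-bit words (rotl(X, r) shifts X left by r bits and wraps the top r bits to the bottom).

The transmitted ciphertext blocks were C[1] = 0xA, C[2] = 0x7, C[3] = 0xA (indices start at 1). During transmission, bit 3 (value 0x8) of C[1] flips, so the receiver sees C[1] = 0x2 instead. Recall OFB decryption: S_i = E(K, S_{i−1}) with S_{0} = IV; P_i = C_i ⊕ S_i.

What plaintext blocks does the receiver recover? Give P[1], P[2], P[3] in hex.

P[1] = 0x1, P[2] = 0xE, P[3] = 0x9

Only C[1] changed, to 0x2. In OFB, a change in C_i flips the same bit in P_i only; the keystream is unaffected. Decrypting the received ciphertext:
P[1]: S = E(K, 0x9) = 0x3; 0x2 ⊕ 0x3 = 0x1.
P[2]: S = E(K, 0x3) = 0x9; 0x7 ⊕ 0x9 = 0xE.
P[3]: S = E(K, 0x9) = 0x3; 0xA ⊕ 0x3 = 0x9.
Blocks that differ from the original plaintext: P[1].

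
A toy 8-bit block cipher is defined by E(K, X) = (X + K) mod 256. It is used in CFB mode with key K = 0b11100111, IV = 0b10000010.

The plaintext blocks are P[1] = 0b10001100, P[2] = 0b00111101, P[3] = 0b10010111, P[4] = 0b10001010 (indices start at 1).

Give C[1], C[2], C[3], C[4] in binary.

CFB encryption: C_i = P_i ⊕ E(K, C_{i−1}), with C_{0} = IV.
C[1]: E(K, 0b10000010) = 0b01101001; 0b10001100 ⊕ 0b01101001 = 0b11100101.
C[2]: E(K, 0b11100101) = 0b11001100; 0b00111101 ⊕ 0b11001100 = 0b11110001.
C[3]: E(K, 0b11110001) = 0b11011000; 0b10010111 ⊕ 0b11011000 = 0b01001111.
C[4]: E(K, 0b01001111) = 0b00110110; 0b10001010 ⊕ 0b00110110 = 0b10111100.

C[1] = 0b11100101, C[2] = 0b11110001, C[3] = 0b01001111, C[4] = 0b10111100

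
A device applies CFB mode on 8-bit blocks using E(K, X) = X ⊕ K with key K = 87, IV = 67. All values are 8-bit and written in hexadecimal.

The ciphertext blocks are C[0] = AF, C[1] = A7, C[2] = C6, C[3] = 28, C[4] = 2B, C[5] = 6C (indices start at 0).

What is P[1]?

P[1] = 8F

CFB decryption: P_i = C_i ⊕ E(K, C_{i−1}), with C_{−1} = IV.
P[1]: E(K, AF) = 28; A7 ⊕ 28 = 8F.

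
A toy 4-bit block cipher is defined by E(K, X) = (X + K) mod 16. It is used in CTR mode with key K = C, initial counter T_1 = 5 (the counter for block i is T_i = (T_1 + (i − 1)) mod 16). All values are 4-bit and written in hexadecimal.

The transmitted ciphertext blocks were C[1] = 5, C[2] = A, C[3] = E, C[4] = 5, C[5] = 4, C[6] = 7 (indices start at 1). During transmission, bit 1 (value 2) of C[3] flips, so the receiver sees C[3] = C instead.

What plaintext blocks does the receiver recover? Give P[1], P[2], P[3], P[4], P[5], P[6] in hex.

P[1] = 4, P[2] = 8, P[3] = F, P[4] = 1, P[5] = 1, P[6] = 1

CTR decryption: S_i = E(K, T_i) where T_i is the counter for block i; P_i = C_i ⊕ S_i.
Only C[3] changed, to C. In CTR, a change in C_i flips the same bit in P_i only; the keystream is unaffected. Decrypting the received ciphertext:
P[1]: T = 5, S = E(K, T) = 1; 5 ⊕ 1 = 4.
P[2]: T = 6, S = E(K, T) = 2; A ⊕ 2 = 8.
P[3]: T = 7, S = E(K, T) = 3; C ⊕ 3 = F.
P[4]: T = 8, S = E(K, T) = 4; 5 ⊕ 4 = 1.
P[5]: T = 9, S = E(K, T) = 5; 4 ⊕ 5 = 1.
P[6]: T = A, S = E(K, T) = 6; 7 ⊕ 6 = 1.
Blocks that differ from the original plaintext: P[3].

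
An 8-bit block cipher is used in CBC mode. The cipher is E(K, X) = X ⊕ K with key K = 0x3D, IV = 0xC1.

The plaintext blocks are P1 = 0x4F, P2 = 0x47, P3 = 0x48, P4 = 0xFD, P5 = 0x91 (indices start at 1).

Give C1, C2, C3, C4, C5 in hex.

CBC encryption: C_i = E(K, P_i ⊕ C_{i−1}), with C_{0} = IV.
C1: P1 ⊕ 0xC1 = 0x8E; E(K, 0x8E) = 0xB3.
C2: P2 ⊕ 0xB3 = 0xF4; E(K, 0xF4) = 0xC9.
C3: P3 ⊕ 0xC9 = 0x81; E(K, 0x81) = 0xBC.
C4: P4 ⊕ 0xBC = 0x41; E(K, 0x41) = 0x7C.
C5: P5 ⊕ 0x7C = 0xED; E(K, 0xED) = 0xD0.

C1 = 0xB3, C2 = 0xC9, C3 = 0xBC, C4 = 0x7C, C5 = 0xD0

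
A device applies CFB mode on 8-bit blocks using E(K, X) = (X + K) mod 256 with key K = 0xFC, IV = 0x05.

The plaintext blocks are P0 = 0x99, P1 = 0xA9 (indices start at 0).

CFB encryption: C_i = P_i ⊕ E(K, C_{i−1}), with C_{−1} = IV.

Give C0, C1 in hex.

C0 = 0x98, C1 = 0x3D

C0: E(K, 0x05) = 0x01; 0x99 ⊕ 0x01 = 0x98.
C1: E(K, 0x98) = 0x94; 0xA9 ⊕ 0x94 = 0x3D.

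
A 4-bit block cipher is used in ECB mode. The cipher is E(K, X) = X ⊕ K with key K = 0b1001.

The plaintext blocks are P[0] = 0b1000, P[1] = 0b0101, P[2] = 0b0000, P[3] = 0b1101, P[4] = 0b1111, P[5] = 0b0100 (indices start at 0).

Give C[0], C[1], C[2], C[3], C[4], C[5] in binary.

C[0] = 0b0001, C[1] = 0b1100, C[2] = 0b1001, C[3] = 0b0100, C[4] = 0b0110, C[5] = 0b1101

ECB encryption: C_i = E(K, P_i).
C[0]: E(K, 0b1000) = 0b0001.
C[1]: E(K, 0b0101) = 0b1100.
C[2]: E(K, 0b0000) = 0b1001.
C[3]: E(K, 0b1101) = 0b0100.
C[4]: E(K, 0b1111) = 0b0110.
C[5]: E(K, 0b0100) = 0b1101.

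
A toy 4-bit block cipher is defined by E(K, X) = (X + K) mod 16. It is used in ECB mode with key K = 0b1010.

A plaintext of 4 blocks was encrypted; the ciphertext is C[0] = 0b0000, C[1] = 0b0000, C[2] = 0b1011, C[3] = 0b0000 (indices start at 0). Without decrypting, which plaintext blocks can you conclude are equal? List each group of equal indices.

P[0] = P[1] = P[3]

ECB encrypts each block independently with the same key, so equal ciphertext blocks imply equal plaintext blocks.
C[0] = C[1] = C[3] = 0b0000, so P[0] = P[1] = P[3].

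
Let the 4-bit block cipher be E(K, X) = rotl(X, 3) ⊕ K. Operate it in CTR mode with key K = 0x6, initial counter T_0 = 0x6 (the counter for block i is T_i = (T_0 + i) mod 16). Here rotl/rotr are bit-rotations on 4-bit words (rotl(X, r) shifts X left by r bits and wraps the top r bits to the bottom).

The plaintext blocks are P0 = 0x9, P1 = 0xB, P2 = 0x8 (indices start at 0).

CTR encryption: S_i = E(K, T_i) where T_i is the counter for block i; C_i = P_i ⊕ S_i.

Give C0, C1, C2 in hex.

C0: T = 0x6, S = E(K, T) = 0x5; 0x9 ⊕ 0x5 = 0xC.
C1: T = 0x7, S = E(K, T) = 0xD; 0xB ⊕ 0xD = 0x6.
C2: T = 0x8, S = E(K, T) = 0x2; 0x8 ⊕ 0x2 = 0xA.

C0 = 0xC, C1 = 0x6, C2 = 0xA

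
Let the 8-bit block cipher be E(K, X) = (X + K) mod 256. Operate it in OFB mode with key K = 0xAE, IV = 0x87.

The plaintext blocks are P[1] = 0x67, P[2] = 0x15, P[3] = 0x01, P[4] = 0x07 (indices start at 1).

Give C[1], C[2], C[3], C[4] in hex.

OFB encryption: S_i = E(K, S_{i−1}) with S_{0} = IV; C_i = P_i ⊕ S_i.
C[1]: S = E(K, 0x87) = 0x35; 0x67 ⊕ 0x35 = 0x52.
C[2]: S = E(K, 0x35) = 0xE3; 0x15 ⊕ 0xE3 = 0xF6.
C[3]: S = E(K, 0xE3) = 0x91; 0x01 ⊕ 0x91 = 0x90.
C[4]: S = E(K, 0x91) = 0x3F; 0x07 ⊕ 0x3F = 0x38.

C[1] = 0x52, C[2] = 0xF6, C[3] = 0x90, C[4] = 0x38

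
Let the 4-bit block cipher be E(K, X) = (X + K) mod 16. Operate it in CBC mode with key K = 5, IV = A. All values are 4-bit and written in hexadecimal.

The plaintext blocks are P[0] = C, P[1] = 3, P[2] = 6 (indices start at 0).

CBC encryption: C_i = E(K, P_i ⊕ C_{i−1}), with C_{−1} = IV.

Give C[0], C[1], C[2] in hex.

C[0]: P[0] ⊕ A = 6; E(K, 6) = B.
C[1]: P[1] ⊕ B = 8; E(K, 8) = D.
C[2]: P[2] ⊕ D = B; E(K, B) = 0.

C[0] = B, C[1] = D, C[2] = 0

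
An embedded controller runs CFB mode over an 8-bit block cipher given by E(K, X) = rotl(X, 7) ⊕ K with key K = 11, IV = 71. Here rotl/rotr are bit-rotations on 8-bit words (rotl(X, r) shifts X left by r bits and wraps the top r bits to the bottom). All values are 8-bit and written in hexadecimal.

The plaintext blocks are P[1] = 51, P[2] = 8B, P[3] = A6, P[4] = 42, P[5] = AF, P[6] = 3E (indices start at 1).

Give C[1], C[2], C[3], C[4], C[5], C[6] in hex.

C[1] = F8, C[2] = E6, C[3] = C4, C[4] = 31, C[5] = 26, C[6] = 3C

CFB encryption: C_i = P_i ⊕ E(K, C_{i−1}), with C_{0} = IV.
C[1]: E(K, 71) = A9; 51 ⊕ A9 = F8.
C[2]: E(K, F8) = 6D; 8B ⊕ 6D = E6.
C[3]: E(K, E6) = 62; A6 ⊕ 62 = C4.
C[4]: E(K, C4) = 73; 42 ⊕ 73 = 31.
C[5]: E(K, 31) = 89; AF ⊕ 89 = 26.
C[6]: E(K, 26) = 02; 3E ⊕ 02 = 3C.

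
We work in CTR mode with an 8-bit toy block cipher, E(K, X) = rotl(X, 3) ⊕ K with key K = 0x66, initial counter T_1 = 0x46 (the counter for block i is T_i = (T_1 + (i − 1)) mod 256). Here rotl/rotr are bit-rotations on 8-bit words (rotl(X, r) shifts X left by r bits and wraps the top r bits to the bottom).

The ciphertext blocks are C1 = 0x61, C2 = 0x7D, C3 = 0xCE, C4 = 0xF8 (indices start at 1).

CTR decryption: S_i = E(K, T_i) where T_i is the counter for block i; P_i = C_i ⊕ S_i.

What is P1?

P1 = 0x35

P1: T = 0x46, S = E(K, T) = 0x54; 0x61 ⊕ 0x54 = 0x35.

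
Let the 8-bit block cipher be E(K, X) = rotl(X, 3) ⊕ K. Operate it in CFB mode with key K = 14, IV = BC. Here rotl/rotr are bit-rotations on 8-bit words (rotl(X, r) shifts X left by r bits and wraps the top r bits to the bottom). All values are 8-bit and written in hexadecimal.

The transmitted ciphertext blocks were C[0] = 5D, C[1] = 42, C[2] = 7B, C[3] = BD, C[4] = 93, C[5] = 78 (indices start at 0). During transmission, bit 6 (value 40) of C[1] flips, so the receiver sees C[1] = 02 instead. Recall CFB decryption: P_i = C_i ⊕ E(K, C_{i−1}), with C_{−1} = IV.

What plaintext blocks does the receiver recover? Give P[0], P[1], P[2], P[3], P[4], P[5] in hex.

Only C[1] changed, to 02. In CFB, a change in C_i flips the same bit in P_i and garbles P_{i+1}. Decrypting the received ciphertext:
P[0]: E(K, BC) = F1; 5D ⊕ F1 = AC.
P[1]: E(K, 5D) = FE; 02 ⊕ FE = FC.
P[2]: E(K, 02) = 04; 7B ⊕ 04 = 7F.
P[3]: E(K, 7B) = CF; BD ⊕ CF = 72.
P[4]: E(K, BD) = F9; 93 ⊕ F9 = 6A.
P[5]: E(K, 93) = 88; 78 ⊕ 88 = F0.
Blocks that differ from the original plaintext: P[1], P[2].

P[0] = AC, P[1] = FC, P[2] = 7F, P[3] = 72, P[4] = 6A, P[5] = F0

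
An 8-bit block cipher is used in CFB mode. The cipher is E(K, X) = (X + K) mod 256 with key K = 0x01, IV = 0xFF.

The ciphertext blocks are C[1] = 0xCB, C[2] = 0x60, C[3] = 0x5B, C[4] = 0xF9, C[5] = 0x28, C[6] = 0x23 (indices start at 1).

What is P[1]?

CFB decryption: P_i = C_i ⊕ E(K, C_{i−1}), with C_{0} = IV.
P[1]: E(K, 0xFF) = 0x00; 0xCB ⊕ 0x00 = 0xCB.

P[1] = 0xCB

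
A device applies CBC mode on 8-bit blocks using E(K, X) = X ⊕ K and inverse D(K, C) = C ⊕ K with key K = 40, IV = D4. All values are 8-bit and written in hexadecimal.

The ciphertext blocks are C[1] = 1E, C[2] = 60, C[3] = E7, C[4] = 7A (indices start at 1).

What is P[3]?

P[3] = C7

CBC decryption: P_i = D(K, C_i) ⊕ C_{i−1}, with C_{0} = IV.
P[3]: D(K, E7) = A7; A7 ⊕ 60 = C7.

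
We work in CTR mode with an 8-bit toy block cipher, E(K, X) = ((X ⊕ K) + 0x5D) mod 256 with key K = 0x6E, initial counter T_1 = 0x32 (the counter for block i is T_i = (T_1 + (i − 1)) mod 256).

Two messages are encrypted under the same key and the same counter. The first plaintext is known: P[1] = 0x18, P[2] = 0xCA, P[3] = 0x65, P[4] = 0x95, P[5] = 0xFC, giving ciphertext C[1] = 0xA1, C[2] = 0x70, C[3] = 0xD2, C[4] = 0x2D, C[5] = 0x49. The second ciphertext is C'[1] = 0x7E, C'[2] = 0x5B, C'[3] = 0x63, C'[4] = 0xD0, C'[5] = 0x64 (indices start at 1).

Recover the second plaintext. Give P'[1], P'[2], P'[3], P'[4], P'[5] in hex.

P'[1] = 0xC7, P'[2] = 0xE1, P'[3] = 0xD4, P'[4] = 0x68, P'[5] = 0xD1

In CTR with a reused counter, both messages share the same keystream S_i, so C_i ⊕ C'_i = P_i ⊕ P'_i and thus P'_i = P_i ⊕ C_i ⊕ C'_i.
P'[1]: 0x18 ⊕ 0xA1 ⊕ 0x7E = 0xC7.
P'[2]: 0xCA ⊕ 0x70 ⊕ 0x5B = 0xE1.
P'[3]: 0x65 ⊕ 0xD2 ⊕ 0x63 = 0xD4.
P'[4]: 0x95 ⊕ 0x2D ⊕ 0xD0 = 0x68.
P'[5]: 0xFC ⊕ 0x49 ⊕ 0x64 = 0xD1.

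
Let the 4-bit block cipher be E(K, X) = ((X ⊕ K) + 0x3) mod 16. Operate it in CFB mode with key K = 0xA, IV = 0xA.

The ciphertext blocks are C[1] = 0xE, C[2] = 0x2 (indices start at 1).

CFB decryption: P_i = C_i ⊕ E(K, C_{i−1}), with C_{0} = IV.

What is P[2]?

P[2] = 0x5

P[2]: E(K, 0xE) = 0x7; 0x2 ⊕ 0x7 = 0x5.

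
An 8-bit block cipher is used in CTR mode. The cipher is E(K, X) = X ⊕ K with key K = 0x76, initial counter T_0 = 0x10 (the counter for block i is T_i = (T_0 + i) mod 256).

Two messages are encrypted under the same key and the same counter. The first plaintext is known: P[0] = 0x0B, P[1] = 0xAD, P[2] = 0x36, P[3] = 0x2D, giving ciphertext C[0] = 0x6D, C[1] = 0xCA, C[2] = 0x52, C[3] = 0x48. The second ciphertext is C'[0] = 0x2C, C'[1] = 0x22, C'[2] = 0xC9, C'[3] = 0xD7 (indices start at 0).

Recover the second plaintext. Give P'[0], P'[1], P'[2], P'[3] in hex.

In CTR with a reused counter, both messages share the same keystream S_i, so C_i ⊕ C'_i = P_i ⊕ P'_i and thus P'_i = P_i ⊕ C_i ⊕ C'_i.
P'[0]: 0x0B ⊕ 0x6D ⊕ 0x2C = 0x4A.
P'[1]: 0xAD ⊕ 0xCA ⊕ 0x22 = 0x45.
P'[2]: 0x36 ⊕ 0x52 ⊕ 0xC9 = 0xAD.
P'[3]: 0x2D ⊕ 0x48 ⊕ 0xD7 = 0xB2.

P'[0] = 0x4A, P'[1] = 0x45, P'[2] = 0xAD, P'[3] = 0xB2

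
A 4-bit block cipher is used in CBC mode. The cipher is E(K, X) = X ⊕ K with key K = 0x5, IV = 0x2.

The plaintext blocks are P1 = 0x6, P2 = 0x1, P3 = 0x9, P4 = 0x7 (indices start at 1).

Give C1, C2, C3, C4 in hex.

CBC encryption: C_i = E(K, P_i ⊕ C_{i−1}), with C_{0} = IV.
C1: P1 ⊕ 0x2 = 0x4; E(K, 0x4) = 0x1.
C2: P2 ⊕ 0x1 = 0x0; E(K, 0x0) = 0x5.
C3: P3 ⊕ 0x5 = 0xC; E(K, 0xC) = 0x9.
C4: P4 ⊕ 0x9 = 0xE; E(K, 0xE) = 0xB.

C1 = 0x1, C2 = 0x5, C3 = 0x9, C4 = 0xB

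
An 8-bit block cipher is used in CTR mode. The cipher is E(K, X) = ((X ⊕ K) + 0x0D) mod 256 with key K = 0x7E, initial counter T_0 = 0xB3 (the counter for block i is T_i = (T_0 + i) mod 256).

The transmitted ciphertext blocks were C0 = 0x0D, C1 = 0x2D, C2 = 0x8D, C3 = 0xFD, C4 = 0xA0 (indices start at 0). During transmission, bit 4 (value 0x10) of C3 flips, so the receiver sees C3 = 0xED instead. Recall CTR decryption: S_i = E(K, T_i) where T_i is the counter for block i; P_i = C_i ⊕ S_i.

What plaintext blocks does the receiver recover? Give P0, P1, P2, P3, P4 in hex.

Only C3 changed, to 0xED. In CTR, a change in C_i flips the same bit in P_i only; the keystream is unaffected. Decrypting the received ciphertext:
P0: T = 0xB3, S = E(K, T) = 0xDA; 0x0D ⊕ 0xDA = 0xD7.
P1: T = 0xB4, S = E(K, T) = 0xD7; 0x2D ⊕ 0xD7 = 0xFA.
P2: T = 0xB5, S = E(K, T) = 0xD8; 0x8D ⊕ 0xD8 = 0x55.
P3: T = 0xB6, S = E(K, T) = 0xD5; 0xED ⊕ 0xD5 = 0x38.
P4: T = 0xB7, S = E(K, T) = 0xD6; 0xA0 ⊕ 0xD6 = 0x76.
Blocks that differ from the original plaintext: P3.

P0 = 0xD7, P1 = 0xFA, P2 = 0x55, P3 = 0x38, P4 = 0x76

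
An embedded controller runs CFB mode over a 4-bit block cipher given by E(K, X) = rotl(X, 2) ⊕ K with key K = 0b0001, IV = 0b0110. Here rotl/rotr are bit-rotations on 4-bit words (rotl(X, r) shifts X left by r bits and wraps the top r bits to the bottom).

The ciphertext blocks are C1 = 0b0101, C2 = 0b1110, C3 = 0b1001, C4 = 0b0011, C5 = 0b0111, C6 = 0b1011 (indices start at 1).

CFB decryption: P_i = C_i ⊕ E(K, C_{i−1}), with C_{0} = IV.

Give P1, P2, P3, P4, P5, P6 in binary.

P1: E(K, 0b0110) = 0b1000; 0b0101 ⊕ 0b1000 = 0b1101.
P2: E(K, 0b0101) = 0b0100; 0b1110 ⊕ 0b0100 = 0b1010.
P3: E(K, 0b1110) = 0b1010; 0b1001 ⊕ 0b1010 = 0b0011.
P4: E(K, 0b1001) = 0b0111; 0b0011 ⊕ 0b0111 = 0b0100.
P5: E(K, 0b0011) = 0b1101; 0b0111 ⊕ 0b1101 = 0b1010.
P6: E(K, 0b0111) = 0b1100; 0b1011 ⊕ 0b1100 = 0b0111.

P1 = 0b1101, P2 = 0b1010, P3 = 0b0011, P4 = 0b0100, P5 = 0b1010, P6 = 0b0111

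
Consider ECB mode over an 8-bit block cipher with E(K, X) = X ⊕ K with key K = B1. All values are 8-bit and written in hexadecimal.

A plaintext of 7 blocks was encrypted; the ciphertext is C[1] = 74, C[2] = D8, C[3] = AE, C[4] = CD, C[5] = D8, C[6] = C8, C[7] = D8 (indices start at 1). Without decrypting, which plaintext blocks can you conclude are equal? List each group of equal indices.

P[2] = P[5] = P[7]

ECB encrypts each block independently with the same key, so equal ciphertext blocks imply equal plaintext blocks.
C[2] = C[5] = C[7] = D8, so P[2] = P[5] = P[7].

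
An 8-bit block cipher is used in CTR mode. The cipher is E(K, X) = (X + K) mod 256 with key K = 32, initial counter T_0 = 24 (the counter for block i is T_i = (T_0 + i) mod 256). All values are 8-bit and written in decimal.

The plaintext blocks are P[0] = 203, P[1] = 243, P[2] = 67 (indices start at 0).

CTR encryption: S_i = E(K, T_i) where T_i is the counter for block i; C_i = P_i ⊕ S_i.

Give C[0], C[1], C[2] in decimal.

C[0]: T = 24, S = E(K, T) = 56; 203 ⊕ 56 = 243.
C[1]: T = 25, S = E(K, T) = 57; 243 ⊕ 57 = 202.
C[2]: T = 26, S = E(K, T) = 58; 67 ⊕ 58 = 121.

C[0] = 243, C[1] = 202, C[2] = 121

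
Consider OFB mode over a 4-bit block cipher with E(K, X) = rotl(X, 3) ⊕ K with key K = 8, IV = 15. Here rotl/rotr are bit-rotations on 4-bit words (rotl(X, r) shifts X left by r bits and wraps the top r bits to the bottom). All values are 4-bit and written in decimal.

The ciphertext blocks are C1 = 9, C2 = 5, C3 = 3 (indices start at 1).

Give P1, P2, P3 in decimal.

OFB decryption: S_i = E(K, S_{i−1}) with S_{0} = IV; P_i = C_i ⊕ S_i.
P1: S = E(K, 15) = 7; 9 ⊕ 7 = 14.
P2: S = E(K, 7) = 3; 5 ⊕ 3 = 6.
P3: S = E(K, 3) = 1; 3 ⊕ 1 = 2.

P1 = 14, P2 = 6, P3 = 2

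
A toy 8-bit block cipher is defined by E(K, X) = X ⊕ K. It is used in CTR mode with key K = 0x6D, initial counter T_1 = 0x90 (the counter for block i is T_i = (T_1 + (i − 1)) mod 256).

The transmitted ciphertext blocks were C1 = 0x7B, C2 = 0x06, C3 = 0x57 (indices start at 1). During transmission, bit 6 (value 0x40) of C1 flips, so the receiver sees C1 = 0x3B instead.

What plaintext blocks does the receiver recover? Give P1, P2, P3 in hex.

P1 = 0xC6, P2 = 0xFA, P3 = 0xA8

CTR decryption: S_i = E(K, T_i) where T_i is the counter for block i; P_i = C_i ⊕ S_i.
Only C1 changed, to 0x3B. In CTR, a change in C_i flips the same bit in P_i only; the keystream is unaffected. Decrypting the received ciphertext:
P1: T = 0x90, S = E(K, T) = 0xFD; 0x3B ⊕ 0xFD = 0xC6.
P2: T = 0x91, S = E(K, T) = 0xFC; 0x06 ⊕ 0xFC = 0xFA.
P3: T = 0x92, S = E(K, T) = 0xFF; 0x57 ⊕ 0xFF = 0xA8.
Blocks that differ from the original plaintext: P1.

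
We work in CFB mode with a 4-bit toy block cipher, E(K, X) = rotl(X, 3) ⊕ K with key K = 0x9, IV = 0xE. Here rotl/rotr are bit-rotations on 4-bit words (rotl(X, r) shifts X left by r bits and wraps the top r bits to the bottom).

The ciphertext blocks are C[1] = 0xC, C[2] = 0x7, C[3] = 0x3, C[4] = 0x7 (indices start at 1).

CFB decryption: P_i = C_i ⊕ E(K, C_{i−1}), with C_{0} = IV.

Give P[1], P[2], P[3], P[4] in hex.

P[1]: E(K, 0xE) = 0xE; 0xC ⊕ 0xE = 0x2.
P[2]: E(K, 0xC) = 0xF; 0x7 ⊕ 0xF = 0x8.
P[3]: E(K, 0x7) = 0x2; 0x3 ⊕ 0x2 = 0x1.
P[4]: E(K, 0x3) = 0x0; 0x7 ⊕ 0x0 = 0x7.

P[1] = 0x2, P[2] = 0x8, P[3] = 0x1, P[4] = 0x7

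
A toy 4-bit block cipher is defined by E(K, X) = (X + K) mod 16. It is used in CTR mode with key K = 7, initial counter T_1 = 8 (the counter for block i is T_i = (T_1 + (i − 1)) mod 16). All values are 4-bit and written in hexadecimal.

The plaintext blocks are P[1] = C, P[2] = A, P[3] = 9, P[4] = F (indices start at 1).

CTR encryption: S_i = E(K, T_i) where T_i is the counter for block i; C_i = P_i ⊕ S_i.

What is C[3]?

C[3] = 8

C[1]: T = 8, S = E(K, T) = F; C ⊕ F = 3.
C[2]: T = 9, S = E(K, T) = 0; A ⊕ 0 = A.
C[3]: T = A, S = E(K, T) = 1; 9 ⊕ 1 = 8.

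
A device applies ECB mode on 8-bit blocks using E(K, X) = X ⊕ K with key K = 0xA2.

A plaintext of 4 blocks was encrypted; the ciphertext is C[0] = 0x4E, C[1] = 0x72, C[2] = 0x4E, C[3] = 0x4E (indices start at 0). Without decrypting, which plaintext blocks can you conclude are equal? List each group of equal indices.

ECB encrypts each block independently with the same key, so equal ciphertext blocks imply equal plaintext blocks.
C[0] = C[2] = C[3] = 0x4E, so P[0] = P[2] = P[3].

P[0] = P[2] = P[3]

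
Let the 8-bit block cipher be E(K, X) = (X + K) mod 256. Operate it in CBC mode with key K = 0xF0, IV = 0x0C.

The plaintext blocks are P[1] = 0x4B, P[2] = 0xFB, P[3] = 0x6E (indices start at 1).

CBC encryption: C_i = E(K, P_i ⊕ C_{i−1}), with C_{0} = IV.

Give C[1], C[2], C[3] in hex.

C[1]: P[1] ⊕ 0x0C = 0x47; E(K, 0x47) = 0x37.
C[2]: P[2] ⊕ 0x37 = 0xCC; E(K, 0xCC) = 0xBC.
C[3]: P[3] ⊕ 0xBC = 0xD2; E(K, 0xD2) = 0xC2.

C[1] = 0x37, C[2] = 0xBC, C[3] = 0xC2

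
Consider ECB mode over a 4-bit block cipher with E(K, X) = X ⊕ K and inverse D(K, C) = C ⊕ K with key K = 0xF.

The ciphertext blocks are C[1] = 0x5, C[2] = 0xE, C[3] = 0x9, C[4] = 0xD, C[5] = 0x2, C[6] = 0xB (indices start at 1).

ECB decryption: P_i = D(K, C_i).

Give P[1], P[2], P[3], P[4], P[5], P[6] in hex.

P[1]: D(K, 0x5) = 0xA.
P[2]: D(K, 0xE) = 0x1.
P[3]: D(K, 0x9) = 0x6.
P[4]: D(K, 0xD) = 0x2.
P[5]: D(K, 0x2) = 0xD.
P[6]: D(K, 0xB) = 0x4.

P[1] = 0xA, P[2] = 0x1, P[3] = 0x6, P[4] = 0x2, P[5] = 0xD, P[6] = 0x4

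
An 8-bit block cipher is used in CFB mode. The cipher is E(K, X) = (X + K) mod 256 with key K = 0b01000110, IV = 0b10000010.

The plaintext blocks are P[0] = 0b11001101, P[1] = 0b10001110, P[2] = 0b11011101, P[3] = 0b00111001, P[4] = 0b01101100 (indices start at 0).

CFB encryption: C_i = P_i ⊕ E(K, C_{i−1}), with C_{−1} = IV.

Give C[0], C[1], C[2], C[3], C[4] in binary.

C[0] = 0b00000101, C[1] = 0b11000101, C[2] = 0b11010110, C[3] = 0b00100101, C[4] = 0b00000111

C[0]: E(K, 0b10000010) = 0b11001000; 0b11001101 ⊕ 0b11001000 = 0b00000101.
C[1]: E(K, 0b00000101) = 0b01001011; 0b10001110 ⊕ 0b01001011 = 0b11000101.
C[2]: E(K, 0b11000101) = 0b00001011; 0b11011101 ⊕ 0b00001011 = 0b11010110.
C[3]: E(K, 0b11010110) = 0b00011100; 0b00111001 ⊕ 0b00011100 = 0b00100101.
C[4]: E(K, 0b00100101) = 0b01101011; 0b01101100 ⊕ 0b01101011 = 0b00000111.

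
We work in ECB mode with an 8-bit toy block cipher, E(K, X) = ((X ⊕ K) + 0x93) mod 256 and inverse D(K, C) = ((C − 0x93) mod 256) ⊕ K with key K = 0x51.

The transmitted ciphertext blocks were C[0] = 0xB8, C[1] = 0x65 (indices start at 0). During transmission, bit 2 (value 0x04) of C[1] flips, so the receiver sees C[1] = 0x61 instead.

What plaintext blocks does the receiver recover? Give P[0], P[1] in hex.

P[0] = 0x74, P[1] = 0x9F

ECB decryption: P_i = D(K, C_i).
Only C[1] changed, to 0x61. In ECB, a change in C_i affects only P_i. Decrypting the received ciphertext:
P[0]: D(K, 0xB8) = 0x74.
P[1]: D(K, 0x61) = 0x9F.
Blocks that differ from the original plaintext: P[1].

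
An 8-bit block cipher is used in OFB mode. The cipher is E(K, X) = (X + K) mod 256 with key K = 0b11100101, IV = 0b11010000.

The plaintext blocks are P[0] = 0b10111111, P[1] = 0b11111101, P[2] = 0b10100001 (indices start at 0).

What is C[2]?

C[2] = 0b11011110

OFB encryption: S_i = E(K, S_{i−1}) with S_{−1} = IV; C_i = P_i ⊕ S_i.
C[0]: S = E(K, 0b11010000) = 0b10110101; 0b10111111 ⊕ 0b10110101 = 0b00001010.
C[1]: S = E(K, 0b10110101) = 0b10011010; 0b11111101 ⊕ 0b10011010 = 0b01100111.
C[2]: S = E(K, 0b10011010) = 0b01111111; 0b10100001 ⊕ 0b01111111 = 0b11011110.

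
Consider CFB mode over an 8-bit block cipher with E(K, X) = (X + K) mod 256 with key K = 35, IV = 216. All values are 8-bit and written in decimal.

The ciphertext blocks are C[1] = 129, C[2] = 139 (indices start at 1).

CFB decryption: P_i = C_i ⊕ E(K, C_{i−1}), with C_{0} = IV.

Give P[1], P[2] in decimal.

P[1] = 122, P[2] = 47

P[1]: E(K, 216) = 251; 129 ⊕ 251 = 122.
P[2]: E(K, 129) = 164; 139 ⊕ 164 = 47.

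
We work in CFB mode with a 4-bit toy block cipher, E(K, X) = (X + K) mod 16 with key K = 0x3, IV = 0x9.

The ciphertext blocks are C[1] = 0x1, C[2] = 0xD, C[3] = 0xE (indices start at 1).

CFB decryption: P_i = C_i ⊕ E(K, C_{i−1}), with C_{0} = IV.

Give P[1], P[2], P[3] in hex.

P[1] = 0xD, P[2] = 0x9, P[3] = 0xE

P[1]: E(K, 0x9) = 0xC; 0x1 ⊕ 0xC = 0xD.
P[2]: E(K, 0x1) = 0x4; 0xD ⊕ 0x4 = 0x9.
P[3]: E(K, 0xD) = 0x0; 0xE ⊕ 0x0 = 0xE.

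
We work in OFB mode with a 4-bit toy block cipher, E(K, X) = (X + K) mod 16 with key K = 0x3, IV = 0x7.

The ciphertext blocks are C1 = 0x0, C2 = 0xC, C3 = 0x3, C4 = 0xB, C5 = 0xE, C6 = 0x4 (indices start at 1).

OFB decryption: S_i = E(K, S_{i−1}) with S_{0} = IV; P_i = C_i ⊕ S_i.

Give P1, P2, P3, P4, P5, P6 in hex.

P1 = 0xA, P2 = 0x1, P3 = 0x3, P4 = 0x8, P5 = 0x8, P6 = 0xD

P1: S = E(K, 0x7) = 0xA; 0x0 ⊕ 0xA = 0xA.
P2: S = E(K, 0xA) = 0xD; 0xC ⊕ 0xD = 0x1.
P3: S = E(K, 0xD) = 0x0; 0x3 ⊕ 0x0 = 0x3.
P4: S = E(K, 0x0) = 0x3; 0xB ⊕ 0x3 = 0x8.
P5: S = E(K, 0x3) = 0x6; 0xE ⊕ 0x6 = 0x8.
P6: S = E(K, 0x6) = 0x9; 0x4 ⊕ 0x9 = 0xD.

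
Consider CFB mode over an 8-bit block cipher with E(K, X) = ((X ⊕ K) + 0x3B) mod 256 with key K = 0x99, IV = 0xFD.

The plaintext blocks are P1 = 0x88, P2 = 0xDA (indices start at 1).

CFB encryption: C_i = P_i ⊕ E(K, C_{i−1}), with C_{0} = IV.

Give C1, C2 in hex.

C1: E(K, 0xFD) = 0x9F; 0x88 ⊕ 0x9F = 0x17.
C2: E(K, 0x17) = 0xC9; 0xDA ⊕ 0xC9 = 0x13.

C1 = 0x17, C2 = 0x13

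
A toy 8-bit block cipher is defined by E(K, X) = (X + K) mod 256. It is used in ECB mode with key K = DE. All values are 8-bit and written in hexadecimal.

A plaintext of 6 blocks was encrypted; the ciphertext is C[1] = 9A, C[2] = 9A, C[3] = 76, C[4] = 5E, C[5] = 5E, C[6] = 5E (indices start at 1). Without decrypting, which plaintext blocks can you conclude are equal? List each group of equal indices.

ECB encrypts each block independently with the same key, so equal ciphertext blocks imply equal plaintext blocks.
C[1] = C[2] = 9A, so P[1] = P[2].
C[4] = C[5] = C[6] = 5E, so P[4] = P[5] = P[6].

P[1] = P[2]; P[4] = P[5] = P[6]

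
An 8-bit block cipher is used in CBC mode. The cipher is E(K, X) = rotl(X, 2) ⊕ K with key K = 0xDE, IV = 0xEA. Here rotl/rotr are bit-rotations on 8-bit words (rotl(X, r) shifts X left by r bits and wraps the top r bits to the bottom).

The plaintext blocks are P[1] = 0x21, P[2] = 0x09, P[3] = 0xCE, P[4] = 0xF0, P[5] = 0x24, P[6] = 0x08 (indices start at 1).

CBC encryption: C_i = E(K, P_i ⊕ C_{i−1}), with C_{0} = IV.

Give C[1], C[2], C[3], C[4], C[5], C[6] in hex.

C[1]: P[1] ⊕ 0xEA = 0xCB; E(K, 0xCB) = 0xF1.
C[2]: P[2] ⊕ 0xF1 = 0xF8; E(K, 0xF8) = 0x3D.
C[3]: P[3] ⊕ 0x3D = 0xF3; E(K, 0xF3) = 0x11.
C[4]: P[4] ⊕ 0x11 = 0xE1; E(K, 0xE1) = 0x59.
C[5]: P[5] ⊕ 0x59 = 0x7D; E(K, 0x7D) = 0x2B.
C[6]: P[6] ⊕ 0x2B = 0x23; E(K, 0x23) = 0x52.

C[1] = 0xF1, C[2] = 0x3D, C[3] = 0x11, C[4] = 0x59, C[5] = 0x2B, C[6] = 0x52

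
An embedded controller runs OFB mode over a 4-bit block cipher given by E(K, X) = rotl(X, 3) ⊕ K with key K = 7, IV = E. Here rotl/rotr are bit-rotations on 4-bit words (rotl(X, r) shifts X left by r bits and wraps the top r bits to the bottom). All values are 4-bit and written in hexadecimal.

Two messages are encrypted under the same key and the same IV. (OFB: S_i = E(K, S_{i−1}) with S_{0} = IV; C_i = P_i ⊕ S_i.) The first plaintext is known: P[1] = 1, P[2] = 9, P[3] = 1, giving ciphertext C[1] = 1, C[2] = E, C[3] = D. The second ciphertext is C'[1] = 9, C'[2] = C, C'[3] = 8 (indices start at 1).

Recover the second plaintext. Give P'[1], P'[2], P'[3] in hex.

P'[1] = 9, P'[2] = B, P'[3] = 4

In OFB with a reused IV, both messages share the same keystream S_i, so C_i ⊕ C'_i = P_i ⊕ P'_i and thus P'_i = P_i ⊕ C_i ⊕ C'_i.
P'[1]: 1 ⊕ 1 ⊕ 9 = 9.
P'[2]: 9 ⊕ E ⊕ C = B.
P'[3]: 1 ⊕ D ⊕ 8 = 4.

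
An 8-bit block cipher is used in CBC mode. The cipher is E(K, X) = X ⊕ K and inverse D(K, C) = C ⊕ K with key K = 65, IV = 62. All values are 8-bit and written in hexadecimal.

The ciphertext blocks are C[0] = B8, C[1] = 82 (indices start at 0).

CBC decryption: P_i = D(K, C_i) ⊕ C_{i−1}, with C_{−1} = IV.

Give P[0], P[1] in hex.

P[0] = BF, P[1] = 5F

P[0]: D(K, B8) = DD; DD ⊕ 62 = BF.
P[1]: D(K, 82) = E7; E7 ⊕ B8 = 5F.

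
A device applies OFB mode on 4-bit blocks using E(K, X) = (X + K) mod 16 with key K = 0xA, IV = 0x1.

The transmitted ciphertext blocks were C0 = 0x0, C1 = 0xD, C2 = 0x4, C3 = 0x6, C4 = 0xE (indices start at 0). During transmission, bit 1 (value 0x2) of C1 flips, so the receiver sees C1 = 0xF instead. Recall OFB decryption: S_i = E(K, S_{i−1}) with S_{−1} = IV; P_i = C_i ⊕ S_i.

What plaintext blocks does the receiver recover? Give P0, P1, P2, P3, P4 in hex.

P0 = 0xB, P1 = 0xA, P2 = 0xB, P3 = 0xF, P4 = 0xD

Only C1 changed, to 0xF. In OFB, a change in C_i flips the same bit in P_i only; the keystream is unaffected. Decrypting the received ciphertext:
P0: S = E(K, 0x1) = 0xB; 0x0 ⊕ 0xB = 0xB.
P1: S = E(K, 0xB) = 0x5; 0xF ⊕ 0x5 = 0xA.
P2: S = E(K, 0x5) = 0xF; 0x4 ⊕ 0xF = 0xB.
P3: S = E(K, 0xF) = 0x9; 0x6 ⊕ 0x9 = 0xF.
P4: S = E(K, 0x9) = 0x3; 0xE ⊕ 0x3 = 0xD.
Blocks that differ from the original plaintext: P1.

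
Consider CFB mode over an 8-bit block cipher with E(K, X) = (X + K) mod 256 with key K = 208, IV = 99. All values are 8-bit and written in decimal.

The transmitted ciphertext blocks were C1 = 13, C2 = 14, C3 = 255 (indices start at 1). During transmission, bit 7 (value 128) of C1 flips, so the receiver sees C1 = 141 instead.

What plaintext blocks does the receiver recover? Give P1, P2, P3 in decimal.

CFB decryption: P_i = C_i ⊕ E(K, C_{i−1}), with C_{0} = IV.
Only C1 changed, to 141. In CFB, a change in C_i flips the same bit in P_i and garbles P_{i+1}. Decrypting the received ciphertext:
P1: E(K, 99) = 51; 141 ⊕ 51 = 190.
P2: E(K, 141) = 93; 14 ⊕ 93 = 83.
P3: E(K, 14) = 222; 255 ⊕ 222 = 33.
Blocks that differ from the original plaintext: P1, P2.

P1 = 190, P2 = 83, P3 = 33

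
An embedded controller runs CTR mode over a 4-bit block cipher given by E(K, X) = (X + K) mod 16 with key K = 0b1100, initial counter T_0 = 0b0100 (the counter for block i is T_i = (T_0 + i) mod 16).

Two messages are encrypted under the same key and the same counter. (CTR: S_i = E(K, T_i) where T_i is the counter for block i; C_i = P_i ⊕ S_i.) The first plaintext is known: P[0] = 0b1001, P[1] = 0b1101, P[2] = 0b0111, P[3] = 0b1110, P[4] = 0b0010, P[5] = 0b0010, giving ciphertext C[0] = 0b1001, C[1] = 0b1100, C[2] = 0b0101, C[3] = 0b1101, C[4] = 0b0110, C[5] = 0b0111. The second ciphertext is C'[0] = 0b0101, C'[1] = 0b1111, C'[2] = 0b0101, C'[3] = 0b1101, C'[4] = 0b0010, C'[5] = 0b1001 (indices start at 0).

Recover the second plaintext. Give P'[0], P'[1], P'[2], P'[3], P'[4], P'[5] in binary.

In CTR with a reused counter, both messages share the same keystream S_i, so C_i ⊕ C'_i = P_i ⊕ P'_i and thus P'_i = P_i ⊕ C_i ⊕ C'_i.
P'[0]: 0b1001 ⊕ 0b1001 ⊕ 0b0101 = 0b0101.
P'[1]: 0b1101 ⊕ 0b1100 ⊕ 0b1111 = 0b1110.
P'[2]: 0b0111 ⊕ 0b0101 ⊕ 0b0101 = 0b0111.
P'[3]: 0b1110 ⊕ 0b1101 ⊕ 0b1101 = 0b1110.
P'[4]: 0b0010 ⊕ 0b0110 ⊕ 0b0010 = 0b0110.
P'[5]: 0b0010 ⊕ 0b0111 ⊕ 0b1001 = 0b1100.

P'[0] = 0b0101, P'[1] = 0b1110, P'[2] = 0b0111, P'[3] = 0b1110, P'[4] = 0b0110, P'[5] = 0b1100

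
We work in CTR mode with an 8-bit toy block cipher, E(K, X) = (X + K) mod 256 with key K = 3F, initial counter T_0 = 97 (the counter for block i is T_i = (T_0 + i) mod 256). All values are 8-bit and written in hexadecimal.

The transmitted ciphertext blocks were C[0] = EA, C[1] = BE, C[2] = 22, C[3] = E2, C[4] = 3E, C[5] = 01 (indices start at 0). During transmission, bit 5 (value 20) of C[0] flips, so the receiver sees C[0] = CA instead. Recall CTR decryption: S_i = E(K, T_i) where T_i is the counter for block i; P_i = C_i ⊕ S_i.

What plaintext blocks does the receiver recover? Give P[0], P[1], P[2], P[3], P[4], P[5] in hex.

Only C[0] changed, to CA. In CTR, a change in C_i flips the same bit in P_i only; the keystream is unaffected. Decrypting the received ciphertext:
P[0]: T = 97, S = E(K, T) = D6; CA ⊕ D6 = 1C.
P[1]: T = 98, S = E(K, T) = D7; BE ⊕ D7 = 69.
P[2]: T = 99, S = E(K, T) = D8; 22 ⊕ D8 = FA.
P[3]: T = 9A, S = E(K, T) = D9; E2 ⊕ D9 = 3B.
P[4]: T = 9B, S = E(K, T) = DA; 3E ⊕ DA = E4.
P[5]: T = 9C, S = E(K, T) = DB; 01 ⊕ DB = DA.
Blocks that differ from the original plaintext: P[0].

P[0] = 1C, P[1] = 69, P[2] = FA, P[3] = 3B, P[4] = E4, P[5] = DA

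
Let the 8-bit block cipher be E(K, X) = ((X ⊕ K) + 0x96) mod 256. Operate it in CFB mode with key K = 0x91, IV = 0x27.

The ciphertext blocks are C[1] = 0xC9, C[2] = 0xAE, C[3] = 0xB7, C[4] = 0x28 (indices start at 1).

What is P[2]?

CFB decryption: P_i = C_i ⊕ E(K, C_{i−1}), with C_{0} = IV.
P[2]: E(K, 0xC9) = 0xEE; 0xAE ⊕ 0xEE = 0x40.

P[2] = 0x40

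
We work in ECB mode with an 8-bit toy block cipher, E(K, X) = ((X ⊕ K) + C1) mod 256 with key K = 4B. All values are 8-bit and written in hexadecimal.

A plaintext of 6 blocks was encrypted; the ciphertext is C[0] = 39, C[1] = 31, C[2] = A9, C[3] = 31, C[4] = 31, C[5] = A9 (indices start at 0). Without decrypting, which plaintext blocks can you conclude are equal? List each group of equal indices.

P[1] = P[3] = P[4]; P[2] = P[5]

ECB encrypts each block independently with the same key, so equal ciphertext blocks imply equal plaintext blocks.
C[1] = C[3] = C[4] = 31, so P[1] = P[3] = P[4].
C[2] = C[5] = A9, so P[2] = P[5].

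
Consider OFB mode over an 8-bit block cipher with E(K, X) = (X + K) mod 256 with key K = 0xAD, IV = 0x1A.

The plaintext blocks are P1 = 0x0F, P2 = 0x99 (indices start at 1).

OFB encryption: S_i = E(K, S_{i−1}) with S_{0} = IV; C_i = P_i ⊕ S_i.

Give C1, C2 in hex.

C1 = 0xC8, C2 = 0xED

C1: S = E(K, 0x1A) = 0xC7; 0x0F ⊕ 0xC7 = 0xC8.
C2: S = E(K, 0xC7) = 0x74; 0x99 ⊕ 0x74 = 0xED.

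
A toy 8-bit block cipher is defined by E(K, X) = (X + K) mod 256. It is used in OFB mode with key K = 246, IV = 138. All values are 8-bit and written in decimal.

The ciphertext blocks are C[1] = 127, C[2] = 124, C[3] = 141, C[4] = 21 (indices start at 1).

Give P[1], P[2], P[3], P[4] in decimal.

OFB decryption: S_i = E(K, S_{i−1}) with S_{0} = IV; P_i = C_i ⊕ S_i.
P[1]: S = E(K, 138) = 128; 127 ⊕ 128 = 255.
P[2]: S = E(K, 128) = 118; 124 ⊕ 118 = 10.
P[3]: S = E(K, 118) = 108; 141 ⊕ 108 = 225.
P[4]: S = E(K, 108) = 98; 21 ⊕ 98 = 119.

P[1] = 255, P[2] = 10, P[3] = 225, P[4] = 119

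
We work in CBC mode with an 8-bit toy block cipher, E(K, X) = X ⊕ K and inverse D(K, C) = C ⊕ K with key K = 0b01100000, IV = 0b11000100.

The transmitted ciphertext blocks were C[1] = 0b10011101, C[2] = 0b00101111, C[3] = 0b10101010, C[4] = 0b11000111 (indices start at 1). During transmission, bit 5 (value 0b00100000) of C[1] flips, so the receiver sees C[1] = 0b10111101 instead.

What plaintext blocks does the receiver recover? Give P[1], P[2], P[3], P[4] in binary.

P[1] = 0b00011001, P[2] = 0b11110010, P[3] = 0b11100101, P[4] = 0b00001101

CBC decryption: P_i = D(K, C_i) ⊕ C_{i−1}, with C_{0} = IV.
Only C[1] changed, to 0b10111101. In CBC, a change in C_i garbles P_i and flips the same bit in P_{i+1}. Decrypting the received ciphertext:
P[1]: D(K, 0b10111101) = 0b11011101; 0b11011101 ⊕ 0b11000100 = 0b00011001.
P[2]: D(K, 0b00101111) = 0b01001111; 0b01001111 ⊕ 0b10111101 = 0b11110010.
P[3]: D(K, 0b10101010) = 0b11001010; 0b11001010 ⊕ 0b00101111 = 0b11100101.
P[4]: D(K, 0b11000111) = 0b10100111; 0b10100111 ⊕ 0b10101010 = 0b00001101.
Blocks that differ from the original plaintext: P[1], P[2].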